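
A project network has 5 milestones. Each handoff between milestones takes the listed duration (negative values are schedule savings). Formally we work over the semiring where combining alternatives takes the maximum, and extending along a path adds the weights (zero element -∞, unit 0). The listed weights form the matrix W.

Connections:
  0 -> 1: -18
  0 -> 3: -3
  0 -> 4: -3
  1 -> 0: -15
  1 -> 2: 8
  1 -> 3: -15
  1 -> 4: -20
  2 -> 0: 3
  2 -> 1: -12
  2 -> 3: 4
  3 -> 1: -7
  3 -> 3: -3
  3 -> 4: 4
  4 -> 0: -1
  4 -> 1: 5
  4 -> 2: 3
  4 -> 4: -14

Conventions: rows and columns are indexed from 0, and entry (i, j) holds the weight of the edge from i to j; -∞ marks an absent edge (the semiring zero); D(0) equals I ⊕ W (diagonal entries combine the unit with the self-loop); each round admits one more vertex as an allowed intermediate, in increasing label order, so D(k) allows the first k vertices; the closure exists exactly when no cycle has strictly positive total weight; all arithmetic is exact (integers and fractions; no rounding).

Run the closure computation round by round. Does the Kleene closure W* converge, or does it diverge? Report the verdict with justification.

D(0):
  [0, -18, -∞, -3, -3]
  [-15, 0, 8, -15, -20]
  [3, -12, 0, 4, -∞]
  [-∞, -7, -∞, 0, 4]
  [-1, 5, 3, -∞, 0]
D(1):
  [0, -18, -∞, -3, -3]
  [-15, 0, 8, -15, -18]
  [3, -12, 0, 4, 0]
  [-∞, -7, -∞, 0, 4]
  [-1, 5, 3, -4, 0]
D(2):
  [0, -18, -10, -3, -3]
  [-15, 0, 8, -15, -18]
  [3, -12, 0, 4, 0]
  [-22, -7, 1, 0, 4]
  [-1, 5, 13, -4, 0]
Detection: at round 3, diagonal entry (3, 3) turns strictly positive.
Key observation: the cycle 3->1->2->0->3 has total weight (-7) + 8 + 3 + (-3), which is strictly positive.
Answer: DIVERGES — positive cycle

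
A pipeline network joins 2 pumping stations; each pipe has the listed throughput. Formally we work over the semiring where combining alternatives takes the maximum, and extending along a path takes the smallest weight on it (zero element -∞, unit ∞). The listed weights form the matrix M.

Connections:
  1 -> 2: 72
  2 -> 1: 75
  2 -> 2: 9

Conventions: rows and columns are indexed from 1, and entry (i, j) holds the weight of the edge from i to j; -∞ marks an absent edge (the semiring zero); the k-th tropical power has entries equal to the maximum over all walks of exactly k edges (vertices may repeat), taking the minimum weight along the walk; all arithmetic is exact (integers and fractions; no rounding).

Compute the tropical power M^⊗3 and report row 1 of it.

M^⊗2:
  [72, 9]
  [9, 72]
M^⊗3:
  [9, 72]
  [72, 9]
Answer: row 1 of M^⊗3 = [9, 72]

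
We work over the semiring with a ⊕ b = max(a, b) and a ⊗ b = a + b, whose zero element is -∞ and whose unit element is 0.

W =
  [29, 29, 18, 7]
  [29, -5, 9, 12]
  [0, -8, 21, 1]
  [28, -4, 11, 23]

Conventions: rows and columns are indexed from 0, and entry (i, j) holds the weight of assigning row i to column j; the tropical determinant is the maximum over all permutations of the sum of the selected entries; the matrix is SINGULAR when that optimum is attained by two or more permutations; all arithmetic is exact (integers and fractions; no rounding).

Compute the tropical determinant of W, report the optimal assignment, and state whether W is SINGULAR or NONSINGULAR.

σ = (0, 1, 2, 3): 29 + (-5) + 21 + 23 = 68
σ = (0, 1, 3, 2): 29 + (-5) + 1 + 11 = 36
σ = (0, 2, 1, 3): 29 + 9 + (-8) + 23 = 53
σ = (0, 2, 3, 1): 29 + 9 + 1 + (-4) = 35
σ = (0, 3, 1, 2): 29 + 12 + (-8) + 11 = 44
σ = (0, 3, 2, 1): 29 + 12 + 21 + (-4) = 58
σ = (1, 0, 2, 3): 29 + 29 + 21 + 23 = 102
σ = (1, 0, 3, 2): 29 + 29 + 1 + 11 = 70
σ = (1, 2, 0, 3): 29 + 9 + 0 + 23 = 61
σ = (1, 2, 3, 0): 29 + 9 + 1 + 28 = 67
σ = (1, 3, 0, 2): 29 + 12 + 0 + 11 = 52
σ = (1, 3, 2, 0): 29 + 12 + 21 + 28 = 90
σ = (2, 0, 1, 3): 18 + 29 + (-8) + 23 = 62
σ = (2, 0, 3, 1): 18 + 29 + 1 + (-4) = 44
σ = (2, 1, 0, 3): 18 + (-5) + 0 + 23 = 36
σ = (2, 1, 3, 0): 18 + (-5) + 1 + 28 = 42
σ = (2, 3, 0, 1): 18 + 12 + 0 + (-4) = 26
σ = (2, 3, 1, 0): 18 + 12 + (-8) + 28 = 50
σ = (3, 0, 1, 2): 7 + 29 + (-8) + 11 = 39
σ = (3, 0, 2, 1): 7 + 29 + 21 + (-4) = 53
σ = (3, 1, 0, 2): 7 + (-5) + 0 + 11 = 13
σ = (3, 1, 2, 0): 7 + (-5) + 21 + 28 = 51
σ = (3, 2, 0, 1): 7 + 9 + 0 + (-4) = 12
σ = (3, 2, 1, 0): 7 + 9 + (-8) + 28 = 36
Optimal value attained by: σ = (1, 0, 2, 3).
Answer: det⊕(W) = 102; verdict: NONSINGULAR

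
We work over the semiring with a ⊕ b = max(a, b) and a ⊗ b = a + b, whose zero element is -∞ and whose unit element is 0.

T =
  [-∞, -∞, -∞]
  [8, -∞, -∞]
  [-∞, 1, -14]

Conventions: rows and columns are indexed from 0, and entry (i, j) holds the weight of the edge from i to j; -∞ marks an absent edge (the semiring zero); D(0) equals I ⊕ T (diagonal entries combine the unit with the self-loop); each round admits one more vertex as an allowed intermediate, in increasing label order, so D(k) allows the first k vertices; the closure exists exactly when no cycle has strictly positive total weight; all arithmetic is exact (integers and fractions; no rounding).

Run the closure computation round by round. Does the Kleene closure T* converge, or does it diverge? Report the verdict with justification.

D(0):
  [0, -∞, -∞]
  [8, 0, -∞]
  [-∞, 1, 0]
D(1):
  [0, -∞, -∞]
  [8, 0, -∞]
  [-∞, 1, 0]
D(2):
  [0, -∞, -∞]
  [8, 0, -∞]
  [9, 1, 0]
D(3):
  [0, -∞, -∞]
  [8, 0, -∞]
  [9, 1, 0]
Key observation: every diagonal entry stays at the unit through all rounds, so no improving cycle exists.
Answer: CONVERGES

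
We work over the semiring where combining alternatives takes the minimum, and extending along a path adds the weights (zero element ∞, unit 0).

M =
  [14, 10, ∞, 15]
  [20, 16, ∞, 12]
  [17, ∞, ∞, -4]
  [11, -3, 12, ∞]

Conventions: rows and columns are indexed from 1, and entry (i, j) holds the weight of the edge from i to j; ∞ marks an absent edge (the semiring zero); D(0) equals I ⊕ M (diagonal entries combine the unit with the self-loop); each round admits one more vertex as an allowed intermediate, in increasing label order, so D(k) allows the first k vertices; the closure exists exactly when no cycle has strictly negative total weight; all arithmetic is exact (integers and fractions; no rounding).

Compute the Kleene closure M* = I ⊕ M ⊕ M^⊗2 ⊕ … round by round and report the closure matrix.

D(0):
  [0, 10, ∞, 15]
  [20, 0, ∞, 12]
  [17, ∞, 0, -4]
  [11, -3, 12, 0]
D(1):
  [0, 10, ∞, 15]
  [20, 0, ∞, 12]
  [17, 27, 0, -4]
  [11, -3, 12, 0]
D(2):
  [0, 10, ∞, 15]
  [20, 0, ∞, 12]
  [17, 27, 0, -4]
  [11, -3, 12, 0]
D(3):
  [0, 10, ∞, 15]
  [20, 0, ∞, 12]
  [17, 27, 0, -4]
  [11, -3, 12, 0]
D(4):
  [0, 10, 27, 15]
  [20, 0, 24, 12]
  [7, -7, 0, -4]
  [11, -3, 12, 0]
Answer: M* = [[0, 10, 27, 15], [20, 0, 24, 12], [7, -7, 0, -4], [11, -3, 12, 0]]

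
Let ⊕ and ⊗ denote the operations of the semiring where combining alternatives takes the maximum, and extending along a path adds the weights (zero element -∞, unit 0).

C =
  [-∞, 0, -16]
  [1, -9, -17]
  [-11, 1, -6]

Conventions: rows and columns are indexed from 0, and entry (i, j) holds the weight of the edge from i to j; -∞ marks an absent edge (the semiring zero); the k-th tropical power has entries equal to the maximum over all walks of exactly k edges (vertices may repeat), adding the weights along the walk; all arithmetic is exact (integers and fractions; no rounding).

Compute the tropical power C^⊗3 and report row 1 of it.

C^⊗2:
  [1, -9, -17]
  [-8, 1, -15]
  [2, -5, -12]
C^⊗3:
  [-8, 1, -15]
  [2, -8, -16]
  [-4, 2, -14]
Answer: row 1 of C^⊗3 = [2, -8, -16]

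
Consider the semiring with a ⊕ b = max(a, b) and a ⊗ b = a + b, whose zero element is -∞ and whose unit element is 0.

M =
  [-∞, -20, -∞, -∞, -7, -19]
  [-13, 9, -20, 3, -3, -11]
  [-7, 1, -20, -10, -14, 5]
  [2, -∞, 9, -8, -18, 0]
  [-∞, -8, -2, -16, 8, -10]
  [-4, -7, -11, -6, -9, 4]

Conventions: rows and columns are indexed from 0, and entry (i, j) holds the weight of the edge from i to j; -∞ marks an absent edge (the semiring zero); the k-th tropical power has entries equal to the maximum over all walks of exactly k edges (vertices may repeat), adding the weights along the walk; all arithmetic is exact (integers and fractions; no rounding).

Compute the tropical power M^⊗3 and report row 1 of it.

M^⊗2:
  [-23, -11, -9, -17, 1, -15]
  [5, 18, 12, 12, 6, 3]
  [1, 10, -1, 4, -2, 9]
  [2, 10, 1, -1, -5, 14]
  [-9, 1, 6, -5, 16, 3]
  [0, 2, 3, -2, -1, 8]
M^⊗3:
  [-15, -2, -1, -8, 9, -4]
  [14, 27, 21, 21, 15, 17]
  [6, 19, 13, 13, 7, 13]
  [10, 19, 8, 13, 7, 18]
  [-1, 10, 14, 4, 24, 11]
  [4, 11, 7, 5, 7, 12]
Answer: row 1 of M^⊗3 = [14, 27, 21, 21, 15, 17]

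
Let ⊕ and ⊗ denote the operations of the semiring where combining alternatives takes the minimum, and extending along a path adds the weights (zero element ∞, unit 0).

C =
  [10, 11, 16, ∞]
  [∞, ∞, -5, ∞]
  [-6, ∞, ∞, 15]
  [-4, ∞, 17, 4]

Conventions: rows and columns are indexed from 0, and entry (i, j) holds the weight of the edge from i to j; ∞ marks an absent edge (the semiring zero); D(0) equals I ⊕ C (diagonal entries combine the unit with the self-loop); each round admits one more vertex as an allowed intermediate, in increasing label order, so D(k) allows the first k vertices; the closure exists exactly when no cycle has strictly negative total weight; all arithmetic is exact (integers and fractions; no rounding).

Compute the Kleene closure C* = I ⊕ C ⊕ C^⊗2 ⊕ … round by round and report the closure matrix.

D(0):
  [0, 11, 16, ∞]
  [∞, 0, -5, ∞]
  [-6, ∞, 0, 15]
  [-4, ∞, 17, 0]
D(1):
  [0, 11, 16, ∞]
  [∞, 0, -5, ∞]
  [-6, 5, 0, 15]
  [-4, 7, 12, 0]
D(2):
  [0, 11, 6, ∞]
  [∞, 0, -5, ∞]
  [-6, 5, 0, 15]
  [-4, 7, 2, 0]
D(3):
  [0, 11, 6, 21]
  [-11, 0, -5, 10]
  [-6, 5, 0, 15]
  [-4, 7, 2, 0]
D(4):
  [0, 11, 6, 21]
  [-11, 0, -5, 10]
  [-6, 5, 0, 15]
  [-4, 7, 2, 0]
Answer: C* = [[0, 11, 6, 21], [-11, 0, -5, 10], [-6, 5, 0, 15], [-4, 7, 2, 0]]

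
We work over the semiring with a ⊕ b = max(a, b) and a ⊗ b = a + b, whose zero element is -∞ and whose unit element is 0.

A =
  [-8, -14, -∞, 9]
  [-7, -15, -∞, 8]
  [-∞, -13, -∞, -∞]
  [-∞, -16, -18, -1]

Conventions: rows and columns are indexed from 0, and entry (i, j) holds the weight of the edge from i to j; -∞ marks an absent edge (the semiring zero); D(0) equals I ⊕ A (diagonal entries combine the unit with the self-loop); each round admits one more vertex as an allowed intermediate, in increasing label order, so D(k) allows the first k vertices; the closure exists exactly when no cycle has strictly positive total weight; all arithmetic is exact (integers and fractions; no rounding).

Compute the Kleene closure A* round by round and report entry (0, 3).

D(0):
  [0, -14, -∞, 9]
  [-7, 0, -∞, 8]
  [-∞, -13, 0, -∞]
  [-∞, -16, -18, 0]
D(1):
  [0, -14, -∞, 9]
  [-7, 0, -∞, 8]
  [-∞, -13, 0, -∞]
  [-∞, -16, -18, 0]
D(2):
  [0, -14, -∞, 9]
  [-7, 0, -∞, 8]
  [-20, -13, 0, -5]
  [-23, -16, -18, 0]
D(3):
  [0, -14, -∞, 9]
  [-7, 0, -∞, 8]
  [-20, -13, 0, -5]
  [-23, -16, -18, 0]
D(4):
  [0, -7, -9, 9]
  [-7, 0, -10, 8]
  [-20, -13, 0, -5]
  [-23, -16, -18, 0]
Answer: A*[0][3] = 9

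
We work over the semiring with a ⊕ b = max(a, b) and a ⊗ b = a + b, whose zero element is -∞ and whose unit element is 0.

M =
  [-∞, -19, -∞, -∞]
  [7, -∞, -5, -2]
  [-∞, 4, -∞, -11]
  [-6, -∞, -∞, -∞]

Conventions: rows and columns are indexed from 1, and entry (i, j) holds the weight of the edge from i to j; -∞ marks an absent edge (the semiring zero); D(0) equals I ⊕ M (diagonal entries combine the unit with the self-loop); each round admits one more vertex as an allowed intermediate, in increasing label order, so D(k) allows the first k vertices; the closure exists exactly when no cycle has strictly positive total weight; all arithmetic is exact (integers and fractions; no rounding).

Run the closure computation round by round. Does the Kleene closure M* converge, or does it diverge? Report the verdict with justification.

D(0):
  [0, -19, -∞, -∞]
  [7, 0, -5, -2]
  [-∞, 4, 0, -11]
  [-6, -∞, -∞, 0]
D(1):
  [0, -19, -∞, -∞]
  [7, 0, -5, -2]
  [-∞, 4, 0, -11]
  [-6, -25, -∞, 0]
D(2):
  [0, -19, -24, -21]
  [7, 0, -5, -2]
  [11, 4, 0, 2]
  [-6, -25, -30, 0]
D(3):
  [0, -19, -24, -21]
  [7, 0, -5, -2]
  [11, 4, 0, 2]
  [-6, -25, -30, 0]
D(4):
  [0, -19, -24, -21]
  [7, 0, -5, -2]
  [11, 4, 0, 2]
  [-6, -25, -30, 0]
Key observation: every diagonal entry stays at the unit through all rounds, so no improving cycle exists.
Answer: CONVERGES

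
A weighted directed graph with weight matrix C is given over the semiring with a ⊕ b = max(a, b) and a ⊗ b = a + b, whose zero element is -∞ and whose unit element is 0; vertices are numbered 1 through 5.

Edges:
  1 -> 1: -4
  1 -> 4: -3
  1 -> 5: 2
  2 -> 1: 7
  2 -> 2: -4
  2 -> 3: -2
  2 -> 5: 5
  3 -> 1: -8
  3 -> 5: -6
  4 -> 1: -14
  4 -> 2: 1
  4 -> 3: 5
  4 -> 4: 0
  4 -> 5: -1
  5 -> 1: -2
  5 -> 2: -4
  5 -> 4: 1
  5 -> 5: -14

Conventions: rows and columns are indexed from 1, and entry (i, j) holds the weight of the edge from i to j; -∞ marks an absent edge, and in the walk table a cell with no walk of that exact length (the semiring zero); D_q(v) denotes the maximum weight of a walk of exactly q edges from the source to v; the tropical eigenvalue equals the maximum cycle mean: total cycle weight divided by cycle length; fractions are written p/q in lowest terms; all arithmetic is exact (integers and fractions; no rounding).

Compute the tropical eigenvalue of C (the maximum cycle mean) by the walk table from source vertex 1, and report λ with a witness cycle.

q=0: [0, -∞, -∞, -∞, -∞]
q=1: [-4, -∞, -∞, -3, 2]
q=2: [0, -2, 2, 3, -2]
q=3: [5, 4, 8, 3, 3]
q=4: [11, 4, 8, 4, 9]
q=5: [11, 5, 9, 10, 13]
Optimal cycle mean attained by: cycle 1->5->4->2->1, total 2 + 1 + 1 + 7, length 4.
Answer: λ = 11/4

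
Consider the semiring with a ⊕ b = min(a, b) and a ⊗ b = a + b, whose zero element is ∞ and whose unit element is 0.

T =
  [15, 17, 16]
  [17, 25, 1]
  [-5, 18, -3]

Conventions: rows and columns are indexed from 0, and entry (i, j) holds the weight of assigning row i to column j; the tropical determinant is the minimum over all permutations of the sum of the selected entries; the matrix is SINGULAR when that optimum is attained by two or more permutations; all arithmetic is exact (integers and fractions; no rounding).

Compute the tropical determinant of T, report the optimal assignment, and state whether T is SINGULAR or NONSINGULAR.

σ = (0, 1, 2): 15 + 25 + (-3) = 37
σ = (0, 2, 1): 15 + 1 + 18 = 34
σ = (1, 0, 2): 17 + 17 + (-3) = 31
σ = (1, 2, 0): 17 + 1 + (-5) = 13
σ = (2, 0, 1): 16 + 17 + 18 = 51
σ = (2, 1, 0): 16 + 25 + (-5) = 36
Optimal value attained by: σ = (1, 2, 0).
Answer: det⊕(T) = 13; verdict: NONSINGULAR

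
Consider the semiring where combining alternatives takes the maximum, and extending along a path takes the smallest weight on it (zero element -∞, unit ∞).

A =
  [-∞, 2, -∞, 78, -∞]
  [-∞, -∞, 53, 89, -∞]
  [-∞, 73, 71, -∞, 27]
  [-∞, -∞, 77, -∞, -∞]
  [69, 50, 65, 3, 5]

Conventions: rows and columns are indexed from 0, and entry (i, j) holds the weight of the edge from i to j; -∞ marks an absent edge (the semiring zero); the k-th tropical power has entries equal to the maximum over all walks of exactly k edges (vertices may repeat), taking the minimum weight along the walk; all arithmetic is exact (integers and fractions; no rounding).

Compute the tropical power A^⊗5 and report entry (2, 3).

A^⊗2:
  [-∞, -∞, 77, 2, -∞]
  [-∞, 53, 77, -∞, 27]
  [27, 71, 71, 73, 27]
  [-∞, 73, 71, -∞, 27]
  [5, 65, 65, 69, 27]
A^⊗3:
  [-∞, 73, 71, -∞, 27]
  [27, 73, 71, 53, 27]
  [27, 71, 73, 71, 27]
  [27, 71, 71, 73, 27]
  [27, 65, 69, 65, 27]
A^⊗4:
  [27, 71, 71, 73, 27]
  [27, 71, 71, 73, 27]
  [27, 73, 71, 71, 27]
  [27, 71, 73, 71, 27]
  [27, 69, 69, 65, 27]
A^⊗5:
  [27, 71, 73, 71, 27]
  [27, 71, 73, 71, 27]
  [27, 71, 71, 73, 27]
  [27, 73, 71, 71, 27]
  [27, 69, 69, 69, 27]
Key observation: the optimum is the walk 2->1->3->2->1->3, with weight 73 min 89 min 77 min 73 min 89 = 73.
Optimal value attained by: walk 2->1->3->2->1->3.
Answer: (A^⊗5)[2][3] = 73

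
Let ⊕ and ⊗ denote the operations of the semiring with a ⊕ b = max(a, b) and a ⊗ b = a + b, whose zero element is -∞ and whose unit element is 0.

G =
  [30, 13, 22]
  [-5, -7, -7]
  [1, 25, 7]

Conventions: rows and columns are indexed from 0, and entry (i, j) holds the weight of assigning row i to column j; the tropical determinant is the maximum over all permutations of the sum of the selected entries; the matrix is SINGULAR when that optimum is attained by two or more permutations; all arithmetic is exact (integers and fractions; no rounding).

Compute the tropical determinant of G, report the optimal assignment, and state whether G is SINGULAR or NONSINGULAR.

σ = (0, 1, 2): 30 + (-7) + 7 = 30
σ = (0, 2, 1): 30 + (-7) + 25 = 48
σ = (1, 0, 2): 13 + (-5) + 7 = 15
σ = (1, 2, 0): 13 + (-7) + 1 = 7
σ = (2, 0, 1): 22 + (-5) + 25 = 42
σ = (2, 1, 0): 22 + (-7) + 1 = 16
Optimal value attained by: σ = (0, 2, 1).
Answer: det⊕(G) = 48; verdict: NONSINGULAR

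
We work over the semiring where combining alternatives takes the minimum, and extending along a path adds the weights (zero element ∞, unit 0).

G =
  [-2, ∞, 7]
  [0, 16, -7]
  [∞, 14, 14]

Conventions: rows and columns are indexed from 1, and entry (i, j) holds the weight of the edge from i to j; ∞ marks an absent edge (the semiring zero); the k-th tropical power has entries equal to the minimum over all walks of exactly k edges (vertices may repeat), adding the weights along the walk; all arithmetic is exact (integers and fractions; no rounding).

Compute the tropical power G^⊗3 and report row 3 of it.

G^⊗2:
  [-4, 21, 5]
  [-2, 7, 7]
  [14, 28, 7]
G^⊗3:
  [-6, 19, 3]
  [-4, 21, 0]
  [12, 21, 21]
Answer: row 3 of G^⊗3 = [12, 21, 21]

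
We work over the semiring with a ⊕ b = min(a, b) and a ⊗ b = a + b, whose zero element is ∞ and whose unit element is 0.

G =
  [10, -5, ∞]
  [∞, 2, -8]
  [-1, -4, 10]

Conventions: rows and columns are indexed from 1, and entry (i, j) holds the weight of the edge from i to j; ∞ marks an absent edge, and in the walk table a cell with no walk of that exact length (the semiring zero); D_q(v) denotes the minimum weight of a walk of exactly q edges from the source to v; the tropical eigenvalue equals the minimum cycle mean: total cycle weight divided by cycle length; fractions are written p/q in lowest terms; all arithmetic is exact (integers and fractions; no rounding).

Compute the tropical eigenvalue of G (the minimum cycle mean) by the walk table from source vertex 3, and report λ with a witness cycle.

q=0: [∞, ∞, 0]
q=1: [-1, -4, 10]
q=2: [9, -6, -12]
q=3: [-13, -16, -14]
Optimal cycle mean attained by: cycle 2->3->2, total (-8) + (-4), length 2.
Answer: λ = -6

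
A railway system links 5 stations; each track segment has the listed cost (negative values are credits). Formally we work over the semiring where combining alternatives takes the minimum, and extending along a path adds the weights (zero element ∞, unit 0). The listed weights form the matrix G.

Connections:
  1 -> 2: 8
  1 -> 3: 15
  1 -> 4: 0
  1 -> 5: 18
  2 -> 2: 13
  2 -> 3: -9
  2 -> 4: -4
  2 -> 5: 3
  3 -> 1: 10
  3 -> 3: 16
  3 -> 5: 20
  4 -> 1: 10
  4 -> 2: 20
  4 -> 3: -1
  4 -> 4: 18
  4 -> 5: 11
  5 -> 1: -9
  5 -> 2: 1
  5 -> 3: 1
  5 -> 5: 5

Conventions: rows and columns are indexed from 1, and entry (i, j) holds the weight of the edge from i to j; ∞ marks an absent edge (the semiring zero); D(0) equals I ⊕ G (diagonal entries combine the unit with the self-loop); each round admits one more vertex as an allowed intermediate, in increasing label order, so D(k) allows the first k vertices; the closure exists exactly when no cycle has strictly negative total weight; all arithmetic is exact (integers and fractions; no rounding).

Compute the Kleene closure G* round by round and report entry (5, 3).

D(0):
  [0, 8, 15, 0, 18]
  [∞, 0, -9, -4, 3]
  [10, ∞, 0, ∞, 20]
  [10, 20, -1, 0, 11]
  [-9, 1, 1, ∞, 0]
D(1):
  [0, 8, 15, 0, 18]
  [∞, 0, -9, -4, 3]
  [10, 18, 0, 10, 20]
  [10, 18, -1, 0, 11]
  [-9, -1, 1, -9, 0]
D(2):
  [0, 8, -1, 0, 11]
  [∞, 0, -9, -4, 3]
  [10, 18, 0, 10, 20]
  [10, 18, -1, 0, 11]
  [-9, -1, -10, -9, 0]
D(3):
  [0, 8, -1, 0, 11]
  [1, 0, -9, -4, 3]
  [10, 18, 0, 10, 20]
  [9, 17, -1, 0, 11]
  [-9, -1, -10, -9, 0]
D(4):
  [0, 8, -1, 0, 11]
  [1, 0, -9, -4, 3]
  [10, 18, 0, 10, 20]
  [9, 17, -1, 0, 11]
  [-9, -1, -10, -9, 0]
D(5):
  [0, 8, -1, 0, 11]
  [-6, 0, -9, -6, 3]
  [10, 18, 0, 10, 20]
  [2, 10, -1, 0, 11]
  [-9, -1, -10, -9, 0]
Answer: G*[5][3] = -10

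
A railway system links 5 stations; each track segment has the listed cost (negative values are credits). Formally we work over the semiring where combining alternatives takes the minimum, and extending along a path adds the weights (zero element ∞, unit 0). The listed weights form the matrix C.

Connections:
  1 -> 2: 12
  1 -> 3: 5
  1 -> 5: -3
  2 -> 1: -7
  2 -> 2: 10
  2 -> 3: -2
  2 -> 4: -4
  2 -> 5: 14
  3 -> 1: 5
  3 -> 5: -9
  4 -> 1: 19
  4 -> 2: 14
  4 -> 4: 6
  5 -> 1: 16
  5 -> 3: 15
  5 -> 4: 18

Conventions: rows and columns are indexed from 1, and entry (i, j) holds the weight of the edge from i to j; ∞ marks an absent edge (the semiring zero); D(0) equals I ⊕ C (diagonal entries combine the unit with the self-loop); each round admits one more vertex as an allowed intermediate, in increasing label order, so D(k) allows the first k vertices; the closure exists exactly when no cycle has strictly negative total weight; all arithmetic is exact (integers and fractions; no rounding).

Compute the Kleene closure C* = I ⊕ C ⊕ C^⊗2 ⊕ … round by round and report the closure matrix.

D(0):
  [0, 12, 5, ∞, -3]
  [-7, 0, -2, -4, 14]
  [5, ∞, 0, ∞, -9]
  [19, 14, ∞, 0, ∞]
  [16, ∞, 15, 18, 0]
D(1):
  [0, 12, 5, ∞, -3]
  [-7, 0, -2, -4, -10]
  [5, 17, 0, ∞, -9]
  [19, 14, 24, 0, 16]
  [16, 28, 15, 18, 0]
D(2):
  [0, 12, 5, 8, -3]
  [-7, 0, -2, -4, -10]
  [5, 17, 0, 13, -9]
  [7, 14, 12, 0, 4]
  [16, 28, 15, 18, 0]
D(3):
  [0, 12, 5, 8, -4]
  [-7, 0, -2, -4, -11]
  [5, 17, 0, 13, -9]
  [7, 14, 12, 0, 3]
  [16, 28, 15, 18, 0]
D(4):
  [0, 12, 5, 8, -4]
  [-7, 0, -2, -4, -11]
  [5, 17, 0, 13, -9]
  [7, 14, 12, 0, 3]
  [16, 28, 15, 18, 0]
D(5):
  [0, 12, 5, 8, -4]
  [-7, 0, -2, -4, -11]
  [5, 17, 0, 9, -9]
  [7, 14, 12, 0, 3]
  [16, 28, 15, 18, 0]
Answer: C* = [[0, 12, 5, 8, -4], [-7, 0, -2, -4, -11], [5, 17, 0, 9, -9], [7, 14, 12, 0, 3], [16, 28, 15, 18, 0]]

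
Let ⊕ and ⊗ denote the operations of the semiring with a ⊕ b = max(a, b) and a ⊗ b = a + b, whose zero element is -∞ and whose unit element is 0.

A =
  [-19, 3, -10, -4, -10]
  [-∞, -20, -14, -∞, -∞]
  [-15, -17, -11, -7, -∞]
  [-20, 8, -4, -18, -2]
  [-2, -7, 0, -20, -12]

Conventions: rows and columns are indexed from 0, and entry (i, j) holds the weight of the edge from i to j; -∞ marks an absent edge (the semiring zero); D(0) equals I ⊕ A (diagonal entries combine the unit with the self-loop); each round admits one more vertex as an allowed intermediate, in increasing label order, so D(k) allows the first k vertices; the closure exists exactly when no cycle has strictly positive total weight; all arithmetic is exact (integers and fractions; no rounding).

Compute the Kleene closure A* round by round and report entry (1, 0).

D(0):
  [0, 3, -10, -4, -10]
  [-∞, 0, -14, -∞, -∞]
  [-15, -17, 0, -7, -∞]
  [-20, 8, -4, 0, -2]
  [-2, -7, 0, -20, 0]
D(1):
  [0, 3, -10, -4, -10]
  [-∞, 0, -14, -∞, -∞]
  [-15, -12, 0, -7, -25]
  [-20, 8, -4, 0, -2]
  [-2, 1, 0, -6, 0]
D(2):
  [0, 3, -10, -4, -10]
  [-∞, 0, -14, -∞, -∞]
  [-15, -12, 0, -7, -25]
  [-20, 8, -4, 0, -2]
  [-2, 1, 0, -6, 0]
D(3):
  [0, 3, -10, -4, -10]
  [-29, 0, -14, -21, -39]
  [-15, -12, 0, -7, -25]
  [-19, 8, -4, 0, -2]
  [-2, 1, 0, -6, 0]
D(4):
  [0, 4, -8, -4, -6]
  [-29, 0, -14, -21, -23]
  [-15, 1, 0, -7, -9]
  [-19, 8, -4, 0, -2]
  [-2, 2, 0, -6, 0]
D(5):
  [0, 4, -6, -4, -6]
  [-25, 0, -14, -21, -23]
  [-11, 1, 0, -7, -9]
  [-4, 8, -2, 0, -2]
  [-2, 2, 0, -6, 0]
Answer: A*[1][0] = -25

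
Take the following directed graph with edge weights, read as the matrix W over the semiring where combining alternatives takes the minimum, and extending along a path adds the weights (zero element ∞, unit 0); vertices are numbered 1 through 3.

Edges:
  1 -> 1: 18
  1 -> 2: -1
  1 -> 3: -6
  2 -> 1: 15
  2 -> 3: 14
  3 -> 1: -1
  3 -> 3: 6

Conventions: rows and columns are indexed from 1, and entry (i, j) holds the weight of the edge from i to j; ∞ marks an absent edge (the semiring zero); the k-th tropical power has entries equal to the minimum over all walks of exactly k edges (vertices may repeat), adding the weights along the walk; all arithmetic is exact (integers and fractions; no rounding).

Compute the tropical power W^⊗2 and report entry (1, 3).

W^⊗2:
  [-7, 17, 0]
  [13, 14, 9]
  [5, -2, -7]
Key observation: the optimum is the walk 1->3->3, with weight (-6) + 6 = 0.
Optimal value attained by: walk 1->3->3.
Answer: (W^⊗2)[1][3] = 0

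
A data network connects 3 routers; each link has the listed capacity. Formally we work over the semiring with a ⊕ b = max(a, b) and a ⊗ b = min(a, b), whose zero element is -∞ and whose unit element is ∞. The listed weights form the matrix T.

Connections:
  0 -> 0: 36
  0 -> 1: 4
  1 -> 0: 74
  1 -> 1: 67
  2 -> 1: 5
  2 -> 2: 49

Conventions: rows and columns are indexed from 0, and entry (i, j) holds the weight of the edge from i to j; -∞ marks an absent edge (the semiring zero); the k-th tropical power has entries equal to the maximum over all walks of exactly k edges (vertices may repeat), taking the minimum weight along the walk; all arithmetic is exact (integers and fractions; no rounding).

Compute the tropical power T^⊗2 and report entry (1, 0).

T^⊗2:
  [36, 4, -∞]
  [67, 67, -∞]
  [5, 5, 49]
Key observation: the optimum is the walk 1->1->0, with weight 67 min 74 = 67.
Optimal value attained by: walk 1->1->0.
Answer: (T^⊗2)[1][0] = 67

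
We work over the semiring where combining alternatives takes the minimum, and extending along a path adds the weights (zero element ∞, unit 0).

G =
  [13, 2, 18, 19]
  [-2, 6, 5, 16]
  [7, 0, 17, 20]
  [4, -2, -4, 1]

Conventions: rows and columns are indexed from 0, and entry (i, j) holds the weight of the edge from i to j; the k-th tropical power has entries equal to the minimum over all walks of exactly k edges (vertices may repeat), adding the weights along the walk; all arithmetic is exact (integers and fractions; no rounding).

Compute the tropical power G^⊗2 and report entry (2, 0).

G^⊗2:
  [0, 8, 7, 18]
  [4, 0, 11, 17]
  [-2, 6, 5, 16]
  [-4, -4, -3, 2]
Key observation: the optimum is the walk 2->1->0, with weight 0 + (-2) = -2.
Optimal value attained by: walk 2->1->0.
Answer: (G^⊗2)[2][0] = -2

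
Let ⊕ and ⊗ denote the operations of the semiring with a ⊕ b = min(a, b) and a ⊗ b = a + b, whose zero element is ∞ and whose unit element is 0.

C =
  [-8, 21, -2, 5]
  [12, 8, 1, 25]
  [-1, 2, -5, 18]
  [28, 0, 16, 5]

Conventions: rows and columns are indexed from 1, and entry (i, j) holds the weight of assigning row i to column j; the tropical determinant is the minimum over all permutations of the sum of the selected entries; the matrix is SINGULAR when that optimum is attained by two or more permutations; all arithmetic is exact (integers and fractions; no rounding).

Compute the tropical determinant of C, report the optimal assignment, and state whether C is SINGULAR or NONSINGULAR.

σ = (1, 2, 3, 4): (-8) + 8 + (-5) + 5 = 0
σ = (1, 2, 4, 3): (-8) + 8 + 18 + 16 = 34
σ = (1, 3, 2, 4): (-8) + 1 + 2 + 5 = 0
σ = (1, 3, 4, 2): (-8) + 1 + 18 + 0 = 11
σ = (1, 4, 2, 3): (-8) + 25 + 2 + 16 = 35
σ = (1, 4, 3, 2): (-8) + 25 + (-5) + 0 = 12
σ = (2, 1, 3, 4): 21 + 12 + (-5) + 5 = 33
σ = (2, 1, 4, 3): 21 + 12 + 18 + 16 = 67
σ = (2, 3, 1, 4): 21 + 1 + (-1) + 5 = 26
σ = (2, 3, 4, 1): 21 + 1 + 18 + 28 = 68
σ = (2, 4, 1, 3): 21 + 25 + (-1) + 16 = 61
σ = (2, 4, 3, 1): 21 + 25 + (-5) + 28 = 69
σ = (3, 1, 2, 4): (-2) + 12 + 2 + 5 = 17
σ = (3, 1, 4, 2): (-2) + 12 + 18 + 0 = 28
σ = (3, 2, 1, 4): (-2) + 8 + (-1) + 5 = 10
σ = (3, 2, 4, 1): (-2) + 8 + 18 + 28 = 52
σ = (3, 4, 1, 2): (-2) + 25 + (-1) + 0 = 22
σ = (3, 4, 2, 1): (-2) + 25 + 2 + 28 = 53
σ = (4, 1, 2, 3): 5 + 12 + 2 + 16 = 35
σ = (4, 1, 3, 2): 5 + 12 + (-5) + 0 = 12
σ = (4, 2, 1, 3): 5 + 8 + (-1) + 16 = 28
σ = (4, 2, 3, 1): 5 + 8 + (-5) + 28 = 36
σ = (4, 3, 1, 2): 5 + 1 + (-1) + 0 = 5
σ = (4, 3, 2, 1): 5 + 1 + 2 + 28 = 36
Optimal value attained by: σ = (1, 2, 3, 4).
Answer: det⊕(C) = 0; verdict: SINGULAR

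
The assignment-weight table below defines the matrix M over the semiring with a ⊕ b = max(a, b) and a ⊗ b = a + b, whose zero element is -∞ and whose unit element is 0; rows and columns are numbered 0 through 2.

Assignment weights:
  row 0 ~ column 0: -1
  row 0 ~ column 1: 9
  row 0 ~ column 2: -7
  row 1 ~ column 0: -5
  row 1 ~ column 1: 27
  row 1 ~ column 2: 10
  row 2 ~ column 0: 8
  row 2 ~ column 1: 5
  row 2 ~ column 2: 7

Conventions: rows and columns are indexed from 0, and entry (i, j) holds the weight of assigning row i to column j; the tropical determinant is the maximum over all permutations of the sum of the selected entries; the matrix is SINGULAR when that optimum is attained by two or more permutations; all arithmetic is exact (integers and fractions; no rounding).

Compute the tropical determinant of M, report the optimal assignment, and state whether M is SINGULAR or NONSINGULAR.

σ = (0, 1, 2): (-1) + 27 + 7 = 33
σ = (0, 2, 1): (-1) + 10 + 5 = 14
σ = (1, 0, 2): 9 + (-5) + 7 = 11
σ = (1, 2, 0): 9 + 10 + 8 = 27
σ = (2, 0, 1): (-7) + (-5) + 5 = -7
σ = (2, 1, 0): (-7) + 27 + 8 = 28
Optimal value attained by: σ = (0, 1, 2).
Answer: det⊕(M) = 33; verdict: NONSINGULAR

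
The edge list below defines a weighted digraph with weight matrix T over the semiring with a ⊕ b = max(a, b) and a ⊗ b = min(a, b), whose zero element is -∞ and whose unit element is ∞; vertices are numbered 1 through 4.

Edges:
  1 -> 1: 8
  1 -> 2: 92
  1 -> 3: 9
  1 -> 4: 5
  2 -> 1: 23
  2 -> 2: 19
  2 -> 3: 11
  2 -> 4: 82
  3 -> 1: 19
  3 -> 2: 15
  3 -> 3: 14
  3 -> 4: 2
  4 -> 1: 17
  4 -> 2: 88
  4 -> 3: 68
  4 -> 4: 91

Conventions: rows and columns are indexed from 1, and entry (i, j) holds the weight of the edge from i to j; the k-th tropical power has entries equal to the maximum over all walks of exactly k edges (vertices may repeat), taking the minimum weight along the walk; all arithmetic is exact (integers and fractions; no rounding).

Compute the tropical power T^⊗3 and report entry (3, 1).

T^⊗2:
  [23, 19, 11, 82]
  [19, 82, 68, 82]
  [15, 19, 14, 15]
  [23, 88, 68, 91]
T^⊗3:
  [19, 82, 68, 82]
  [23, 82, 68, 82]
  [19, 19, 15, 19]
  [23, 88, 68, 91]
Key observation: the optimum is the walk 3->1->2->1, with weight 19 min 92 min 23 = 19.
Optimal value attained by: walk 3->1->2->1.
Answer: (T^⊗3)[3][1] = 19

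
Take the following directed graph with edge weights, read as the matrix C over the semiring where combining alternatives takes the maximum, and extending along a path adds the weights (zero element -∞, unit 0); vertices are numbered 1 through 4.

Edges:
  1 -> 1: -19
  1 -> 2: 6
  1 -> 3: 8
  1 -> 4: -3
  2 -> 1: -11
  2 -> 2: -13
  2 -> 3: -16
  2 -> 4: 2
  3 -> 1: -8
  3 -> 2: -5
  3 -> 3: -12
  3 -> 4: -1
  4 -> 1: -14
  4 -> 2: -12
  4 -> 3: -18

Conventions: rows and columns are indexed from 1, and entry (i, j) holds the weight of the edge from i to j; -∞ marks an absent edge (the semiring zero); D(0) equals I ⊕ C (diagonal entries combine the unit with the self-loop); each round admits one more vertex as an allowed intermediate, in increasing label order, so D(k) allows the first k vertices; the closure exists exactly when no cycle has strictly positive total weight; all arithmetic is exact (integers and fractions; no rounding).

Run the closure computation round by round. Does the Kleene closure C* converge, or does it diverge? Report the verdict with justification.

D(0):
  [0, 6, 8, -3]
  [-11, 0, -16, 2]
  [-8, -5, 0, -1]
  [-14, -12, -18, 0]
D(1):
  [0, 6, 8, -3]
  [-11, 0, -3, 2]
  [-8, -2, 0, -1]
  [-14, -8, -6, 0]
D(2):
  [0, 6, 8, 8]
  [-11, 0, -3, 2]
  [-8, -2, 0, 0]
  [-14, -8, -6, 0]
D(3):
  [0, 6, 8, 8]
  [-11, 0, -3, 2]
  [-8, -2, 0, 0]
  [-14, -8, -6, 0]
D(4):
  [0, 6, 8, 8]
  [-11, 0, -3, 2]
  [-8, -2, 0, 0]
  [-14, -8, -6, 0]
Key observation: every diagonal entry stays at the unit through all rounds, so no improving cycle exists.
Answer: CONVERGES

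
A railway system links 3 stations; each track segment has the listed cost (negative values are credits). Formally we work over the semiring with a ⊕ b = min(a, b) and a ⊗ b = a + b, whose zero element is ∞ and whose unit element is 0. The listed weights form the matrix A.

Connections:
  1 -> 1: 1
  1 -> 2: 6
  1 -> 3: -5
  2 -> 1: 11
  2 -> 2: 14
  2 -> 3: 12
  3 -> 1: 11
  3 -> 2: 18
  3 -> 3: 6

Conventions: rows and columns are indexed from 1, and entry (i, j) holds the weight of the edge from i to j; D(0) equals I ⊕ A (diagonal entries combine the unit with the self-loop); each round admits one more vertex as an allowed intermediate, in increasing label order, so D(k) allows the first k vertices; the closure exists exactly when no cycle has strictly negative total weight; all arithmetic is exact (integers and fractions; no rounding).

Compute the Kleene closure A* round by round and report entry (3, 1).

D(0):
  [0, 6, -5]
  [11, 0, 12]
  [11, 18, 0]
D(1):
  [0, 6, -5]
  [11, 0, 6]
  [11, 17, 0]
D(2):
  [0, 6, -5]
  [11, 0, 6]
  [11, 17, 0]
D(3):
  [0, 6, -5]
  [11, 0, 6]
  [11, 17, 0]
Answer: A*[3][1] = 11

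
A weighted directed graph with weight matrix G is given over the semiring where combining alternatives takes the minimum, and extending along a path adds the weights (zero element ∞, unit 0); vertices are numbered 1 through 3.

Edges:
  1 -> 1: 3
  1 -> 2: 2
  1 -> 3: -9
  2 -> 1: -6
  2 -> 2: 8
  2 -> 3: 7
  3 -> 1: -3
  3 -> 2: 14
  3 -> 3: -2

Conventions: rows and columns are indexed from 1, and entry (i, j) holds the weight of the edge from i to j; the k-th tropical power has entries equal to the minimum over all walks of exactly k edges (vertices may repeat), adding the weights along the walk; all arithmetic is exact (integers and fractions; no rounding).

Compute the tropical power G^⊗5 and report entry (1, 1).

G^⊗2:
  [-12, 5, -11]
  [-3, -4, -15]
  [-5, -1, -12]
G^⊗3:
  [-14, -10, -21]
  [-18, -1, -17]
  [-15, -3, -14]
G^⊗4:
  [-24, -12, -23]
  [-20, -16, -27]
  [-17, -13, -24]
G^⊗5:
  [-26, -22, -33]
  [-30, -18, -29]
  [-27, -15, -26]
Key observation: the optimum is the walk 1->3->1->3->3->1, with weight (-9) + (-3) + (-9) + (-2) + (-3) = -26.
Optimal value attained by: walk 1->3->1->3->3->1.
Answer: (G^⊗5)[1][1] = -26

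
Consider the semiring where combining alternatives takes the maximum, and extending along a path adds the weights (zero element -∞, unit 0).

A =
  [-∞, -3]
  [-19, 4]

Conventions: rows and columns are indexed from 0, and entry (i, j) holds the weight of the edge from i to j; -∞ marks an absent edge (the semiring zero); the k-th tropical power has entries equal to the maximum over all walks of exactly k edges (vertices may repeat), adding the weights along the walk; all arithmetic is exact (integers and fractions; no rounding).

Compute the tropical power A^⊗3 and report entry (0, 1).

A^⊗2:
  [-22, 1]
  [-15, 8]
A^⊗3:
  [-18, 5]
  [-11, 12]
Key observation: the optimum is the walk 0->1->1->1, with weight (-3) + 4 + 4 = 5.
Optimal value attained by: walk 0->1->1->1.
Answer: (A^⊗3)[0][1] = 5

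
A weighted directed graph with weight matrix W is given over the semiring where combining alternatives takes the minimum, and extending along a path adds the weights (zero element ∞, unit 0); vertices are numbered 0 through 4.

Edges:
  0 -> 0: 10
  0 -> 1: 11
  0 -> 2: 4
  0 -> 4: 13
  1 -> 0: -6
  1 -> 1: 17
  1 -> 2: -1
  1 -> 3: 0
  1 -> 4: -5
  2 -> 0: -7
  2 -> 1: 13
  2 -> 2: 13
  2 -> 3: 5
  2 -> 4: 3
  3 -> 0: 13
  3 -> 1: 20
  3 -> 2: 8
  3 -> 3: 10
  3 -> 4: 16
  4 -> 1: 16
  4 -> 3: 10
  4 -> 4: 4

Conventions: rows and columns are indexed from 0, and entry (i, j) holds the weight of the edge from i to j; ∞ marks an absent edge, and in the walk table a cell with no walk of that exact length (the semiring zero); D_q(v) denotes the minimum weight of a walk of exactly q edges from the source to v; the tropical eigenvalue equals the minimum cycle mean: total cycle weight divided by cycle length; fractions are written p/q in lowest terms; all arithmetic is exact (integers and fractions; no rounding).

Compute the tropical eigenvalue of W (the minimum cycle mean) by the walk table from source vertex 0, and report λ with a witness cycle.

q=0: [0, ∞, ∞, ∞, ∞]
q=1: [10, 11, 4, ∞, 13]
q=2: [-3, 17, 10, 9, 6]
q=3: [3, 8, 1, 15, 10]
q=4: [-6, 14, 7, 6, 3]
q=5: [0, 5, -2, 12, 7]
Optimal cycle mean attained by: cycle 0->2->0, total 4 + (-7), length 2.
Answer: λ = -3/2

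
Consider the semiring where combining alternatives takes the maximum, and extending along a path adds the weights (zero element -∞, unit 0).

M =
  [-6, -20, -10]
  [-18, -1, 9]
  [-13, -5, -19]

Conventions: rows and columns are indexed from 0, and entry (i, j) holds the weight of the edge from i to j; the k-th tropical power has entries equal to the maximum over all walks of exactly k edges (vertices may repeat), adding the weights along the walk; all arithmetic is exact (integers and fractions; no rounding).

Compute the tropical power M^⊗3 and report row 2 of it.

M^⊗2:
  [-12, -15, -11]
  [-4, 4, 8]
  [-19, -6, 4]
M^⊗3:
  [-18, -16, -6]
  [-5, 3, 13]
  [-9, -1, 3]
Answer: row 2 of M^⊗3 = [-9, -1, 3]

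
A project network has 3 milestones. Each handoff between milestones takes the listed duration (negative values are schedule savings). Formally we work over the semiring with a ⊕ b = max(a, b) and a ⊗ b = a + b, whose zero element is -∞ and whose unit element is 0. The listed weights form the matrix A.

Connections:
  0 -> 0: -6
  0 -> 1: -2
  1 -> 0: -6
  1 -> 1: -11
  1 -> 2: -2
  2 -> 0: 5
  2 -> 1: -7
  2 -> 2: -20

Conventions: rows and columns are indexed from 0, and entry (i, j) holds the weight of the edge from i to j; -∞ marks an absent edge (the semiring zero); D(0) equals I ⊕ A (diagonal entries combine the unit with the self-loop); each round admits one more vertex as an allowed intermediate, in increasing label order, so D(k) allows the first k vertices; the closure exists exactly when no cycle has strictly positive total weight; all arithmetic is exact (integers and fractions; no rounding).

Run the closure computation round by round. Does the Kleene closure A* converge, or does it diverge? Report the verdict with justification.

D(0):
  [0, -2, -∞]
  [-6, 0, -2]
  [5, -7, 0]
D(1):
  [0, -2, -∞]
  [-6, 0, -2]
  [5, 3, 0]
Detection: at round 2, diagonal entry (2, 2) turns strictly positive.
Key observation: the cycle 2->0->1->2 has total weight 5 + (-2) + (-2), which is strictly positive.
Answer: DIVERGES — positive cycle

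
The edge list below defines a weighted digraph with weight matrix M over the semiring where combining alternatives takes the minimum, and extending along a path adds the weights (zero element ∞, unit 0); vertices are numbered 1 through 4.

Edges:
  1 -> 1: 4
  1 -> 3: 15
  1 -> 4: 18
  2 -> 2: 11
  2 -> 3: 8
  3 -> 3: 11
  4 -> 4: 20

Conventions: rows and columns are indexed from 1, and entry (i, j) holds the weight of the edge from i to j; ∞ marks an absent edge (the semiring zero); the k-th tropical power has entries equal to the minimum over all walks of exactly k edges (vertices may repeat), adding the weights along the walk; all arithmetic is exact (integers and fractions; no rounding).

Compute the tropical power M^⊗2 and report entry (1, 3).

M^⊗2:
  [8, ∞, 19, 22]
  [∞, 22, 19, ∞]
  [∞, ∞, 22, ∞]
  [∞, ∞, ∞, 40]
Key observation: the optimum is the walk 1->1->3, with weight 4 + 15 = 19.
Optimal value attained by: walk 1->1->3.
Answer: (M^⊗2)[1][3] = 19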